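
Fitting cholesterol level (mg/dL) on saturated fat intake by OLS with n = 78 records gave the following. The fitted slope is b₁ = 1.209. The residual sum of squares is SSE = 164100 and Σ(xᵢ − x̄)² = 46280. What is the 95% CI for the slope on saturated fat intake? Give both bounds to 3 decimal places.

MSE = SSE/(n − 2) = 164100/76 = 2159.21.
SE(b₁) = √(MSE/Sₓₓ) = √(2159.21/46280) = 0.215999.
df = n − 2 = 76.
t* = t_{0.025, 76} = 1.991673.
Margin = t* × SE = 1.991673 × 0.215999 = 0.43020.
CI: 1.209 ± 0.43020 → (0.779, 1.639).
With 95% confidence, each one-unit increase in saturated fat intake is associated with a change of between 0.779 and 1.639 mg/dL in cholesterol level.

(0.779, 1.639)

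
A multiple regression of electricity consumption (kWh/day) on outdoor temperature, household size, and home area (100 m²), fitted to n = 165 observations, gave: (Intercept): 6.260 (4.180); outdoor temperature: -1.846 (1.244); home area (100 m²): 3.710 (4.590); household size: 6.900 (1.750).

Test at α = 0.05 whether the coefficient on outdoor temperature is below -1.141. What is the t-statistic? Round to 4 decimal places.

Read off: b = -1.846, SE = 1.244 for outdoor temperature.
H₀: β₁ = -1.141 vs H₁: β₁ < -1.141.
t = (-1.846 − (-1.141)) / 1.244 = -0.5667.
df = n − k − 1 = 165 − 3 − 1 = 161.
One-sided p ≈ 0.2858, which is ≥ 0.05, so fail to reject H₀.
The data do not give significant evidence that the true slope on outdoor temperature is below -1.141 kWh/day per unit, holding the other predictors fixed.

t = -0.5667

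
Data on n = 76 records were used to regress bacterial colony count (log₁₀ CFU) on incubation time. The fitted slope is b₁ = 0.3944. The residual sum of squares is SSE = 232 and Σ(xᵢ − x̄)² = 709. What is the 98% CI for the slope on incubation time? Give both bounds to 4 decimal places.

(0.2363, 0.5525)

MSE = SSE/(n − 2) = 232/74 = 3.13514.
SE(b₁) = √(MSE/Sₓₓ) = √(3.13514/709) = 0.0664975.
df = n − 2 = 74.
t* = t_{0.01, 74} = 2.377802.
Margin = t* × SE = 2.377802 × 0.0664975 = 0.158118.
CI: 0.3944 ± 0.158118 → (0.2363, 0.5525).
With 98% confidence, each one-unit increase in incubation time is associated with a change of between 0.2363 and 0.5525 log₁₀ CFU in bacterial colony count.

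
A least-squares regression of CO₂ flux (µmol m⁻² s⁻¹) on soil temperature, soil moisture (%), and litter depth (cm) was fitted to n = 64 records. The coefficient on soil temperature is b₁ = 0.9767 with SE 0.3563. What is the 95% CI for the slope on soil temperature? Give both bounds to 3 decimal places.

(0.264, 1.689)

df = n − k − 1 = 64 − 3 − 1 = 60.
t* = t_{0.025, 60} = 2.000298.
Margin = t* × SE = 2.000298 × 0.3563 = 0.71271.
CI: 0.9767 ± 0.71271 → (0.264, 1.689).
With 95% confidence, each one-unit increase in soil temperature is associated with a change of between 0.264 and 1.689 µmol m⁻² s⁻¹ in CO₂ flux, holding the other predictors fixed.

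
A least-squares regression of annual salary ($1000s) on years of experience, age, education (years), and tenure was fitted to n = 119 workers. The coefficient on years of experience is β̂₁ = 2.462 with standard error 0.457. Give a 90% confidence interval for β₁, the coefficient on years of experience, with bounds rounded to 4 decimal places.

df = n − k − 1 = 119 − 4 − 1 = 114.
t* = t_{0.05, 114} = 1.65833.
Margin = t* × SE = 1.65833 × 0.457 = 0.757857.
CI: 2.462 ± 0.757857 → (1.7041, 3.2199).
With 90% confidence, each one-unit increase in years of experience is associated with a change of between 1.7041 and 3.2199 $1000s in annual salary, holding the other predictors fixed.

(1.7041, 3.2199)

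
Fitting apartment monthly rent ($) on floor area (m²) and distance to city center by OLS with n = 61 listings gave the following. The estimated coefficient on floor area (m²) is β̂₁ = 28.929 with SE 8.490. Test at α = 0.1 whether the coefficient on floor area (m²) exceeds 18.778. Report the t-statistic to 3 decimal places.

H₀: β₁ = 18.778 vs H₁: β₁ > 18.778.
t = (β̂₁ − β₁⁰)/SE = (28.929 − 18.778) / 8.490 = 1.196.
df = n − k − 1 = 61 − 2 − 1 = 58.
One-sided p ≈ 0.1184, which is ≥ 0.1, so fail to reject H₀.
The data do not give significant evidence that the true slope on floor area (m²) exceeds 18.778 $ per unit, holding the other predictors fixed.

t = 1.196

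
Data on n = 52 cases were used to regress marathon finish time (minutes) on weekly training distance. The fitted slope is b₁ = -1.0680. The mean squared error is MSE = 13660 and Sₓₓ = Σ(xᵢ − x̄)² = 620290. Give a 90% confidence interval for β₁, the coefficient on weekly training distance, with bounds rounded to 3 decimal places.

(-1.317, -0.819)

SE(b₁) = √(MSE/Sₓₓ) = √(13660/620290) = 0.148398.
df = n − 2 = 50.
t* = t_{0.05, 50} = 1.675905.
Margin = t* × SE = 1.675905 × 0.148398 = 0.24870.
CI: -1.0680 ± 0.24870 → (-1.317, -0.819).
With 90% confidence, each one-unit increase in weekly training distance is associated with a change of between -1.317 and -0.819 minutes in marathon finish time.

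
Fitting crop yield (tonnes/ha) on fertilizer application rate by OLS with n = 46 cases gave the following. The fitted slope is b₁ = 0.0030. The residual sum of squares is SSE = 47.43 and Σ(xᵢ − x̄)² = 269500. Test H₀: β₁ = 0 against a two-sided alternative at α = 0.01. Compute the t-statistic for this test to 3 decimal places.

t = 1.500

MSE = SSE/(n − 2) = 47.43/44 = 1.07795.
SE(b₁) = √(MSE/Sₓₓ) = √(1.07795/269500) = 0.00199996.
t = 0.0030 / 0.00199996 = 1.500.
df = n − 2 = 44.
Two-sided p ≈ 0.1407, which is ≥ 0.01, so fail to reject H₀.
The data do not give significant evidence of an association between fertilizer application rate and crop yield.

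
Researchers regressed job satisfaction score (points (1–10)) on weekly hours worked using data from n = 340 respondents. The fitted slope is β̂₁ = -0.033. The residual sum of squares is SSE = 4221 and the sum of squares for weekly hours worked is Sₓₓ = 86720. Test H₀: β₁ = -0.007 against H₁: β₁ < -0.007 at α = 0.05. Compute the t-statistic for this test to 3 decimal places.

MSE = SSE/(n − 2) = 4221/338 = 12.4882.
SE(β̂₁) = √(MSE/Sₓₓ) = √(12.4882/86720) = 0.0120002.
t = (-0.033 − (-0.007)) / 0.0120002 = -2.167.
df = n − 2 = 338.
One-sided p ≈ 0.0155, which is < 0.05, so reject H₀.
There is evidence that the true slope on weekly hours worked is below -0.007 points (1–10) per unit.

t = -2.167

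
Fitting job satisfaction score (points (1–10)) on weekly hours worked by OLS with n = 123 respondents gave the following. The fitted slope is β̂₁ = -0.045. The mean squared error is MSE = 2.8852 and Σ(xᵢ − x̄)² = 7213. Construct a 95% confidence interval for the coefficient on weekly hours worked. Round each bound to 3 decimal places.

SE(β̂₁) = √(MSE/Sₓₓ) = √(2.8852/7213) = 0.02.
df = n − 2 = 121.
t* = t_{0.025, 121} = 1.979764.
Margin = t* × SE = 1.979764 × 0.02 = 0.03960.
CI: -0.045 ± 0.03960 → (-0.085, -0.005).
With 95% confidence, each one-unit increase in weekly hours worked is associated with a change of between -0.085 and -0.005 points (1–10) in job satisfaction score.

(-0.085, -0.005)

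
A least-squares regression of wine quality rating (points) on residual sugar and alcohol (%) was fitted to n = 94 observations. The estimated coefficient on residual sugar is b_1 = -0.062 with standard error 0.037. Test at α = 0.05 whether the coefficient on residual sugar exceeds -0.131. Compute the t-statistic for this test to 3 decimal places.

t = 1.865

H₀: β₁ = -0.131 vs H₁: β₁ > -0.131.
t = (b_1 − β₁⁰)/SE = (-0.062 − (-0.131)) / 0.037 = 1.865.
df = n − k − 1 = 94 − 2 − 1 = 91.
One-sided p ≈ 0.0327, which is < 0.05, so reject H₀.
There is evidence that the true slope on residual sugar exceeds -0.131 points per unit, holding the other predictors fixed.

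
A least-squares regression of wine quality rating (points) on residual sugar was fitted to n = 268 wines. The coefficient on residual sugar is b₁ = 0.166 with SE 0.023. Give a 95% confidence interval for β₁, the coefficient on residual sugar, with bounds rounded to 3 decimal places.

df = n − 2 = 268 − 2 = 266.
t* = t_{0.025, 266} = 1.968922.
Margin = t* × SE = 1.968922 × 0.023 = 0.04529.
CI: 0.166 ± 0.04529 → (0.121, 0.211).
With 95% confidence, each one-unit increase in residual sugar is associated with a change of between 0.121 and 0.211 points in wine quality rating.

(0.121, 0.211)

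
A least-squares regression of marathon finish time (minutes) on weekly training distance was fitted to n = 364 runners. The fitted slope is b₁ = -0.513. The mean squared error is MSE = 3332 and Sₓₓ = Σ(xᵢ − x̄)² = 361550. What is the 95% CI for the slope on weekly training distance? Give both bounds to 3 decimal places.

(-0.702, -0.324)

SE(b₁) = √(MSE/Sₓₓ) = √(3332/361550) = 0.0959994.
df = n − 2 = 362.
t* = t_{0.025, 362} = 1.966539.
Margin = t* × SE = 1.966539 × 0.0959994 = 0.18879.
CI: -0.513 ± 0.18879 → (-0.702, -0.324).
With 95% confidence, each one-unit increase in weekly training distance is associated with a change of between -0.702 and -0.324 minutes in marathon finish time.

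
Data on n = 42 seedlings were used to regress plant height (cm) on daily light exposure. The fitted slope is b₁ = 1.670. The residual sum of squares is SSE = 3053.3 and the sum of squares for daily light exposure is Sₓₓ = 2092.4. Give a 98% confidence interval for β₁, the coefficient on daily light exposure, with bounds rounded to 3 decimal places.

(1.207, 2.133)

MSE = SSE/(n − 2) = 3053.3/40 = 76.3325.
SE(b₁) = √(MSE/Sₓₓ) = √(76.3325/2092.4) = 0.191.
df = n − 2 = 40.
t* = t_{0.01, 40} = 2.423257.
Margin = t* × SE = 2.423257 × 0.191 = 0.46284.
CI: 1.670 ± 0.46284 → (1.207, 2.133).
With 98% confidence, each one-unit increase in daily light exposure is associated with a change of between 1.207 and 2.133 cm in plant height.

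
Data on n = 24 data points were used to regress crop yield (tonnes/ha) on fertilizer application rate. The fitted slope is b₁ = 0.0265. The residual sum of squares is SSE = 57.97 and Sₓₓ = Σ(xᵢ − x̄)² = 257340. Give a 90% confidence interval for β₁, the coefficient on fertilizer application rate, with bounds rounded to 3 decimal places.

(0.021, 0.032)

MSE = SSE/(n − 2) = 57.97/22 = 2.635.
SE(b₁) = √(MSE/Sₓₓ) = √(2.635/257340) = 0.0031999.
df = n − 2 = 22.
t* = t_{0.05, 22} = 1.717144.
Margin = t* × SE = 1.717144 × 0.0031999 = 0.00549.
CI: 0.0265 ± 0.00549 → (0.021, 0.032).
With 90% confidence, each one-unit increase in fertilizer application rate is associated with a change of between 0.021 and 0.032 tonnes/ha in crop yield.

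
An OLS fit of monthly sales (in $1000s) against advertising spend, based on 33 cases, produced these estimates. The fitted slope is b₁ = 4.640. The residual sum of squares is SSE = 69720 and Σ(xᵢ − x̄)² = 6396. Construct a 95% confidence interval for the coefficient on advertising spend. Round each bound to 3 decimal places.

MSE = SSE/(n − 2) = 69720/31 = 2249.03.
SE(b₁) = √(MSE/Sₓₓ) = √(2249.03/6396) = 0.592985.
df = n − 2 = 31.
t* = t_{0.025, 31} = 2.039513.
Margin = t* × SE = 2.039513 × 0.592985 = 1.20940.
CI: 4.640 ± 1.20940 → (3.431, 5.849).
With 95% confidence, each one-unit increase in advertising spend is associated with a change of between 3.431 and 5.849 $1000s in monthly sales.

(3.431, 5.849)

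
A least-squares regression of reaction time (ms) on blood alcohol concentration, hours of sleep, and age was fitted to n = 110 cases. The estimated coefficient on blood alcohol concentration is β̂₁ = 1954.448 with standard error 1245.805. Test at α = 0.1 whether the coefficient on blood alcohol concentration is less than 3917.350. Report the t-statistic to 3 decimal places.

H₀: β₁ = 3917.350 vs H₁: β₁ < 3917.350.
t = (β̂₁ − β₁⁰)/SE = (1954.448 − 3917.350) / 1245.805 = -1.576.
df = n − k − 1 = 110 − 3 − 1 = 106.
One-sided p ≈ 0.0590, which is < 0.1, so reject H₀.
There is evidence that the true slope on blood alcohol concentration is below 3917.350 ms per unit, holding the other predictors fixed.

t = -1.576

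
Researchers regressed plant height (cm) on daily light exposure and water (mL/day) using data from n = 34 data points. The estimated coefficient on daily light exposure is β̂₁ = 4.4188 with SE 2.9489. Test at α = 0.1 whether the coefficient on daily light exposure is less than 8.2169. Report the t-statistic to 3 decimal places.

H₀: β₁ = 8.2169 vs H₁: β₁ < 8.2169.
t = (β̂₁ − β₁⁰)/SE = (4.4188 − 8.2169) / 2.9489 = -1.288.
df = n − k − 1 = 34 − 2 − 1 = 31.
One-sided p ≈ 0.1036, which is ≥ 0.1, so fail to reject H₀.
The data do not give significant evidence that the true slope on daily light exposure is below 8.2169 cm per unit, holding the other predictors fixed.

t = -1.288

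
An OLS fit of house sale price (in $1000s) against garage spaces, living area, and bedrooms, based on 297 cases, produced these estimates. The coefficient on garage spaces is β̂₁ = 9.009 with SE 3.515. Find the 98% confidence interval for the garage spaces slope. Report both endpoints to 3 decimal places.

(0.787, 17.231)

df = n − k − 1 = 297 − 3 − 1 = 293.
t* = t_{0.01, 293} = 2.339142.
Margin = t* × SE = 2.339142 × 3.515 = 8.22208.
CI: 9.009 ± 8.22208 → (0.787, 17.231).
With 98% confidence, each one-unit increase in garage spaces is associated with a change of between 0.787 and 17.231 $1000s in house sale price, holding the other predictors fixed.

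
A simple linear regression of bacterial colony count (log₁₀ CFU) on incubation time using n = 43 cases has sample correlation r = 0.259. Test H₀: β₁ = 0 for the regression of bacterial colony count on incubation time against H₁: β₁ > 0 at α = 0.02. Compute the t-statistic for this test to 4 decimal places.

t = 1.7170

t = r·√(n − 2)/√(1 − r²) = 0.259·√41/√0.932919 = 1.7170.
df = n − 2 = 41.
One-sided p ≈ 0.0468, which is ≥ 0.02, so fail to reject H₀.
The data do not give significant evidence of a linear association between incubation time and bacterial colony count.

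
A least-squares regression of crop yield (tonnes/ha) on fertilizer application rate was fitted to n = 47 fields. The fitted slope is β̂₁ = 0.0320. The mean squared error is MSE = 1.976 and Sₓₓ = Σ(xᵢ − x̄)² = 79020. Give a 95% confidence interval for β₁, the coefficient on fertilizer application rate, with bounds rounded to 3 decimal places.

(0.022, 0.042)

SE(β̂₁) = √(MSE/Sₓₓ) = √(1.976/79020) = 0.00500063.
df = n − 2 = 45.
t* = t_{0.025, 45} = 2.014103.
Margin = t* × SE = 2.014103 × 0.00500063 = 0.01007.
CI: 0.0320 ± 0.01007 → (0.022, 0.042).
With 95% confidence, each one-unit increase in fertilizer application rate is associated with a change of between 0.022 and 0.042 tonnes/ha in crop yield.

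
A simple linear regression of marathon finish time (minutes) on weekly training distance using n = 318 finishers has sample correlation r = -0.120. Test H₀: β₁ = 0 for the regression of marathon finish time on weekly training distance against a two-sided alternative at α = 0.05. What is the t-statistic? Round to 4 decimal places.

t = -2.1487

t = r·√(n − 2)/√(1 − r²) = -0.120·√316/√0.9856 = -2.1487.
df = n − 2 = 316.
Two-sided p ≈ 0.0324, which is < 0.05, so reject H₀.
There is evidence of a linear association between weekly training distance and marathon finish time.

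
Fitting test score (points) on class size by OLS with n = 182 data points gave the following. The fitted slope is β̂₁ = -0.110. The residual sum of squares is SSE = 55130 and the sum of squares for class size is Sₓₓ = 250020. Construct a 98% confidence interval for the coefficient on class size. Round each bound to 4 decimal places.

(-0.1922, -0.0278)

MSE = SSE/(n − 2) = 55130/180 = 306.278.
SE(β̂₁) = √(MSE/Sₓₓ) = √(306.278/250020) = 0.0350002.
df = n − 2 = 180.
t* = t_{0.01, 180} = 2.347243.
Margin = t* × SE = 2.347243 × 0.0350002 = 0.082154.
CI: -0.110 ± 0.082154 → (-0.1922, -0.0278).
With 98% confidence, each one-unit increase in class size is associated with a change of between -0.1922 and -0.0278 points in test score.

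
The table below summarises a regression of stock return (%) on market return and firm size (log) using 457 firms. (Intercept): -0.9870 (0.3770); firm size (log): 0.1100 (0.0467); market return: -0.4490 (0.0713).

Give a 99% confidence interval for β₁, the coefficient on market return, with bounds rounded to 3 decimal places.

Read off: b = -0.4490, SE = 0.0713 for market return.
df = n − k − 1 = 457 − 2 − 1 = 454.
t* = t_{0.005, 454} = 2.586702.
Margin = t* × SE = 2.586702 × 0.0713 = 0.18443.
CI: -0.4490 ± 0.18443 → (-0.633, -0.265).

(-0.633, -0.265)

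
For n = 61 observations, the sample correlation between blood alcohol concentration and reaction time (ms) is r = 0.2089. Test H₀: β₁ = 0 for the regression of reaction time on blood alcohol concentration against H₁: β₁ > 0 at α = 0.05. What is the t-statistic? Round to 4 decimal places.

t = r·√(n − 2)/√(1 − r²) = 0.2089·√59/√0.956361 = 1.6408.
df = n − 2 = 59.
One-sided p ≈ 0.0531, which is ≥ 0.05, so fail to reject H₀.
The data do not give significant evidence of a linear association between blood alcohol concentration and reaction time.

t = 1.6408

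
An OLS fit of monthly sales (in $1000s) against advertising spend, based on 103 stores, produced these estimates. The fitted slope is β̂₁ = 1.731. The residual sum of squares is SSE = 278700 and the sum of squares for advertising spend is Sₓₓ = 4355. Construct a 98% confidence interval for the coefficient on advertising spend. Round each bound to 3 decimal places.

(-0.151, 3.613)

MSE = SSE/(n − 2) = 278700/101 = 2759.41.
SE(β̂₁) = √(MSE/Sₓₓ) = √(2759.41/4355) = 0.796001.
df = n − 2 = 101.
t* = t_{0.01, 101} = 2.363837.
Margin = t* × SE = 2.363837 × 0.796001 = 1.88162.
CI: 1.731 ± 1.88162 → (-0.151, 3.613).
With 98% confidence, each one-unit increase in advertising spend is associated with a change of between -0.151 and 3.613 $1000s in monthly sales.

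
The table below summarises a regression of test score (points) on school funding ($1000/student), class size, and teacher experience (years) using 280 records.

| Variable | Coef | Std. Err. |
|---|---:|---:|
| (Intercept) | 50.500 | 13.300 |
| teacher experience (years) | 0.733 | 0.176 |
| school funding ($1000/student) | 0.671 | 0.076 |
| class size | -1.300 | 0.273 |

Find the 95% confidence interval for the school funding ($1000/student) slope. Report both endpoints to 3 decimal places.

(0.521, 0.821)

Read off: b = 0.671, SE = 0.076 for school funding ($1000/student).
df = n − k − 1 = 280 − 3 − 1 = 276.
t* = t_{0.025, 276} = 1.968596.
Margin = t* × SE = 1.968596 × 0.076 = 0.14961.
CI: 0.671 ± 0.14961 → (0.521, 0.821).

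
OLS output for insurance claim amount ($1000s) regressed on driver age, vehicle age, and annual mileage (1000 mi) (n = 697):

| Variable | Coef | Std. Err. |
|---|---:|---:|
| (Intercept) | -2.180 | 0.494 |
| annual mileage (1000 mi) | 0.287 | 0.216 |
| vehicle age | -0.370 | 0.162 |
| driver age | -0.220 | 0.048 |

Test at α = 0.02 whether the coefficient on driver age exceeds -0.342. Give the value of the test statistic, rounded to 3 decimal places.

t = 2.542

Read off: b = -0.220, SE = 0.048 for driver age.
H₀: β₁ = -0.342 vs H₁: β₁ > -0.342.
t = (-0.220 − (-0.342)) / 0.048 = 2.542.
df = n − k − 1 = 697 − 3 − 1 = 693.
One-sided p ≈ 0.0056, which is < 0.02, so reject H₀.
There is evidence that the true slope on driver age exceeds -0.342 $1000s per unit, holding the other predictors fixed.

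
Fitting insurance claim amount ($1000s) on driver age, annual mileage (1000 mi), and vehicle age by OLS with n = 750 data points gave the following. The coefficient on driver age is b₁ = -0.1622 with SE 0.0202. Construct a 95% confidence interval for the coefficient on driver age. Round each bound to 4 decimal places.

df = n − k − 1 = 750 − 3 − 1 = 746.
t* = t_{0.025, 746} = 1.963149.
Margin = t* × SE = 1.963149 × 0.0202 = 0.039656.
CI: -0.1622 ± 0.039656 → (-0.2019, -0.1225).
With 95% confidence, each one-unit increase in driver age is associated with a change of between -0.2019 and -0.1225 $1000s in insurance claim amount, holding the other predictors fixed.

(-0.2019, -0.1225)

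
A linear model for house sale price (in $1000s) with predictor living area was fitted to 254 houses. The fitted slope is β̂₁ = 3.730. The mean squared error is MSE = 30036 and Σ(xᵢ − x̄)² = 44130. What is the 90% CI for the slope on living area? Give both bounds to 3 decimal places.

SE(β̂₁) = √(MSE/Sₓₓ) = √(30036/44130) = 0.825.
df = n − 2 = 252.
t* = t_{0.05, 252} = 1.650923.
Margin = t* × SE = 1.650923 × 0.825 = 1.36201.
CI: 3.730 ± 1.36201 → (2.368, 5.092).
With 90% confidence, each one-unit increase in living area is associated with a change of between 2.368 and 5.092 $1000s in house sale price.

(2.368, 5.092)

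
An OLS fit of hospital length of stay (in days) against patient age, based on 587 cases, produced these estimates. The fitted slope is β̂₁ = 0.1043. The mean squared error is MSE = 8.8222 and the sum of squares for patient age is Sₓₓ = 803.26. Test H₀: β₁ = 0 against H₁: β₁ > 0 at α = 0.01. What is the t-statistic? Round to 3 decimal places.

SE(β̂₁) = √(MSE/Sₓₓ) = √(8.8222/803.26) = 0.1048.
t = 0.1043 / 0.1048 = 0.995.
df = n − 2 = 585.
One-sided p ≈ 0.1600, which is ≥ 0.01, so fail to reject H₀.
The data do not give significant evidence that the true slope on patient age is positive.

t = 0.995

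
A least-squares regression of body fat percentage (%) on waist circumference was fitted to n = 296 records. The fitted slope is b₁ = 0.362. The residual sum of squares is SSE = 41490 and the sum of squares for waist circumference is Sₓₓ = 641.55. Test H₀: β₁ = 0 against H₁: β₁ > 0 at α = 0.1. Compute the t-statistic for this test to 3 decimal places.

MSE = SSE/(n − 2) = 41490/294 = 141.122.
SE(b₁) = √(MSE/Sₓₓ) = √(141.122/641.55) = 0.469011.
t = 0.362 / 0.469011 = 0.772.
df = n − 2 = 294.
One-sided p ≈ 0.2204, which is ≥ 0.1, so fail to reject H₀.
The data do not give significant evidence that the true slope on waist circumference is positive.

t = 0.772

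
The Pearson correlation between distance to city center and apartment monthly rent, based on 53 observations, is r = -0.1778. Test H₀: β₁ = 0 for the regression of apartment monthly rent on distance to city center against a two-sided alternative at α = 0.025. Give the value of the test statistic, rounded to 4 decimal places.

t = r·√(n − 2)/√(1 − r²) = -0.1778·√51/√0.968387 = -1.2903.
df = n − 2 = 51.
Two-sided p ≈ 0.2028, which is ≥ 0.025, so fail to reject H₀.
The data do not give significant evidence of a linear association between distance to city center and apartment monthly rent.

t = -1.2903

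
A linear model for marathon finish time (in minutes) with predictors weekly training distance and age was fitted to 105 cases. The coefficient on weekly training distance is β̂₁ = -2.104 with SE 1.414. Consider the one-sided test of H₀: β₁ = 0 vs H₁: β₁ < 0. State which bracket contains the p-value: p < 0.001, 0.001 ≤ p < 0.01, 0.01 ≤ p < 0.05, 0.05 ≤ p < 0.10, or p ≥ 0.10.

0.05 ≤ p < 0.10

t = -2.104 / 1.414 = -1.488.
df = n − k − 1 = 105 − 2 − 1 = 102.
One-sided p = P(T_{102} < t) ≈ 0.0699.
So 0.05 ≤ p < 0.10.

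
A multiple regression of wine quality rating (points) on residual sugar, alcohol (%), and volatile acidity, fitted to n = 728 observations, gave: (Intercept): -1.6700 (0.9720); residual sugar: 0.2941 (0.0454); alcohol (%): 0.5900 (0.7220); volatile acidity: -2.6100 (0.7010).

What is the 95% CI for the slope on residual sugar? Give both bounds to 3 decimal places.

(0.205, 0.383)

Read off: b = 0.2941, SE = 0.0454 for residual sugar.
df = n − k − 1 = 728 − 3 − 1 = 724.
t* = t_{0.025, 724} = 1.963246.
Margin = t* × SE = 1.963246 × 0.0454 = 0.08913.
CI: 0.2941 ± 0.08913 → (0.205, 0.383).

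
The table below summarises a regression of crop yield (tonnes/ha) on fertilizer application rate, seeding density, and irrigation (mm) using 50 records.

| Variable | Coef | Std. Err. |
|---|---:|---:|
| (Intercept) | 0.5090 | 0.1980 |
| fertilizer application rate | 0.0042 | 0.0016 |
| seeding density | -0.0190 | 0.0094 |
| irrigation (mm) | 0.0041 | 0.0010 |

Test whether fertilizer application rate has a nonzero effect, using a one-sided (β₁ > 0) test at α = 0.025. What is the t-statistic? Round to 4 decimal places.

Read off: b = 0.0042, SE = 0.0016 for fertilizer application rate.
H₀: β₁ = 0 vs H₁: β₁ > 0.
t = 0.0042 / 0.0016 = 2.6250.
df = n − k − 1 = 50 − 3 − 1 = 46.
One-sided p ≈ 0.0059, which is < 0.025, so reject H₀.
There is evidence that the true slope on fertilizer application rate is positive, holding the other predictors fixed.

t = 2.6250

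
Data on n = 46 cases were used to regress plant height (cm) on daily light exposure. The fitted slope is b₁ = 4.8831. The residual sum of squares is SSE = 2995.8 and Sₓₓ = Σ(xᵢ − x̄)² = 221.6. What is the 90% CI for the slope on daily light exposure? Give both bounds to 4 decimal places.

MSE = SSE/(n − 2) = 2995.8/44 = 68.0864.
SE(b₁) = √(MSE/Sₓₓ) = √(68.0864/221.6) = 0.5543.
df = n − 2 = 44.
t* = t_{0.05, 44} = 1.68023.
Margin = t* × SE = 1.68023 × 0.5543 = 0.931352.
CI: 4.8831 ± 0.931352 → (3.9517, 5.8145).
With 90% confidence, each one-unit increase in daily light exposure is associated with a change of between 3.9517 and 5.8145 cm in plant height.

(3.9517, 5.8145)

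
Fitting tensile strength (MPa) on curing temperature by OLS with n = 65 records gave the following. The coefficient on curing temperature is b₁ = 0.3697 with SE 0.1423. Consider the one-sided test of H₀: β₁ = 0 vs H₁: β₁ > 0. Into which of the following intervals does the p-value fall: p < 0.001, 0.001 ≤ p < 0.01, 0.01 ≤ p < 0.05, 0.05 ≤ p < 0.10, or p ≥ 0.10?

t = 0.3697 / 0.1423 = 2.598.
df = n − 2 = 65 − 2 = 63.
One-sided p = P(T_{63} > t) ≈ 0.0058.
So 0.001 ≤ p < 0.01.

0.001 ≤ p < 0.01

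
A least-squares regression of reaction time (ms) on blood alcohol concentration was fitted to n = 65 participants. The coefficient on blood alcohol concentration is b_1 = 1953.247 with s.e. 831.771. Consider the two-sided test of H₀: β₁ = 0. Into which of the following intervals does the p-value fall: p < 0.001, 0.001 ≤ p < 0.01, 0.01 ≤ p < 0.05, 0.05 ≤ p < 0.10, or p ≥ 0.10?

0.01 ≤ p < 0.05

t = 1953.247 / 831.771 = 2.348.
df = n − 2 = 65 − 2 = 63.
Two-sided p = 2·P(T_{63} > |t|) ≈ 0.0220.
So 0.01 ≤ p < 0.05.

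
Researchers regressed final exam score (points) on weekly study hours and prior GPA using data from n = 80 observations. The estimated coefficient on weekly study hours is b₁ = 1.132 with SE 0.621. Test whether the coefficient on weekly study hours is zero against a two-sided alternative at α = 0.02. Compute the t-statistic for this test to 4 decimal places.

t = 1.8229

H₀: β₁ = 0 vs H₁: β₁ ≠ 0.
t = (b₁ − β₁⁰)/SE = 1.132 / 0.621 = 1.8229.
df = n − k − 1 = 80 − 2 − 1 = 77.
Two-sided p ≈ 0.0722, which is ≥ 0.02, so fail to reject H₀.
The data do not give significant evidence of an association between weekly study hours and final exam score, after adjusting for the other predictors.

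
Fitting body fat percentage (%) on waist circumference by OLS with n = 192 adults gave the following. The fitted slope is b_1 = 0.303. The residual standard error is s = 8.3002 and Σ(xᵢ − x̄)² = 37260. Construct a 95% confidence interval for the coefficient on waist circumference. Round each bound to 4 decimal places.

(0.2182, 0.3878)

SE(b_1) = s/√Sₓₓ = 8.3002/√37260 = 0.0429999.
df = n − 2 = 190.
t* = t_{0.025, 190} = 1.972528.
Margin = t* × SE = 1.972528 × 0.0429999 = 0.084818.
CI: 0.303 ± 0.084818 → (0.2182, 0.3878).
With 95% confidence, each one-unit increase in waist circumference is associated with a change of between 0.2182 and 0.3878 % in body fat percentage.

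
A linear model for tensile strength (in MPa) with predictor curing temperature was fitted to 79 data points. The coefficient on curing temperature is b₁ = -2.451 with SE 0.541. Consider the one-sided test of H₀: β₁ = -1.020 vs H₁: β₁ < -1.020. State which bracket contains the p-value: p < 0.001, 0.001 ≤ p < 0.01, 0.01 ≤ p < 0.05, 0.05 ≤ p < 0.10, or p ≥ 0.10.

t = (-2.451 − (-1.020)) / 0.541 = -2.645.
df = n − 2 = 79 − 2 = 77.
One-sided p = P(T_{77} < t) ≈ 0.0049.
So 0.001 ≤ p < 0.01.

0.001 ≤ p < 0.01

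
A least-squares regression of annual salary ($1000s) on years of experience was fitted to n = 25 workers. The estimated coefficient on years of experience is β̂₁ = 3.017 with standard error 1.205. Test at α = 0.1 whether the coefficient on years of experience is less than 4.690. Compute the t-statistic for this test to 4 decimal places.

t = -1.3884

H₀: β₁ = 4.690 vs H₁: β₁ < 4.690.
t = (β̂₁ − β₁⁰)/SE = (3.017 − 4.690) / 1.205 = -1.3884.
df = n − 2 = 25 − 2 = 23.
One-sided p ≈ 0.0892, which is < 0.1, so reject H₀.
There is evidence that the true slope on years of experience is below 4.690 $1000s per unit.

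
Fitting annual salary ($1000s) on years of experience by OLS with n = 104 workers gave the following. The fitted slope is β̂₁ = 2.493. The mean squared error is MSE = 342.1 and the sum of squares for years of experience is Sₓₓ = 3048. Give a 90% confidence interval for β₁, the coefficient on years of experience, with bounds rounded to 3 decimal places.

SE(β̂₁) = √(MSE/Sₓₓ) = √(342.1/3048) = 0.335019.
df = n − 2 = 102.
t* = t_{0.05, 102} = 1.65993.
Margin = t* × SE = 1.65993 × 0.335019 = 0.55611.
CI: 2.493 ± 0.55611 → (1.937, 3.049).
With 90% confidence, each one-unit increase in years of experience is associated with a change of between 1.937 and 3.049 $1000s in annual salary.

(1.937, 3.049)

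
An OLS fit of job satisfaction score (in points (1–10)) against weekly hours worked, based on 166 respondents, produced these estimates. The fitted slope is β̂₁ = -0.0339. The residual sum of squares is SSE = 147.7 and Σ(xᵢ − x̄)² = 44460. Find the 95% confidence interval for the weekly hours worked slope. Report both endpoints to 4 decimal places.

MSE = SSE/(n − 2) = 147.7/164 = 0.90061.
SE(β̂₁) = √(MSE/Sₓₓ) = √(0.90061/44460) = 0.00450074.
df = n − 2 = 164.
t* = t_{0.025, 164} = 1.974535.
Margin = t* × SE = 1.974535 × 0.00450074 = 0.008887.
CI: -0.0339 ± 0.008887 → (-0.0428, -0.0250).
With 95% confidence, each one-unit increase in weekly hours worked is associated with a change of between -0.0428 and -0.0250 points (1–10) in job satisfaction score.

(-0.0428, -0.0250)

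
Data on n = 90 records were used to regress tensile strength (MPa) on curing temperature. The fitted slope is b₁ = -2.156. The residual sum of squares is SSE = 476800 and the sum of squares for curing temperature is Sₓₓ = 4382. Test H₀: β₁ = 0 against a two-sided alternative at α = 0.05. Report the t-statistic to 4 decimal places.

t = -1.9389

MSE = SSE/(n − 2) = 476800/88 = 5418.18.
SE(b₁) = √(MSE/Sₓₓ) = √(5418.18/4382) = 1.11196.
t = -2.156 / 1.11196 = -1.9389.
df = n − 2 = 88.
Two-sided p ≈ 0.0557, which is ≥ 0.05, so fail to reject H₀.
The data do not give significant evidence of an association between curing temperature and tensile strength.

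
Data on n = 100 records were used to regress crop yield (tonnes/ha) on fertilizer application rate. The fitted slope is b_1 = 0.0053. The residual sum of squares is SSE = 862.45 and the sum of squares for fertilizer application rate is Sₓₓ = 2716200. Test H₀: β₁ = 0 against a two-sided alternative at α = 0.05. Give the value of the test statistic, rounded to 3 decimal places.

t = 2.944

MSE = SSE/(n − 2) = 862.45/98 = 8.80051.
SE(b_1) = √(MSE/Sₓₓ) = √(8.80051/2716200) = 0.0018.
t = 0.0053 / 0.0018 = 2.944.
df = n − 2 = 98.
Two-sided p ≈ 0.0040, which is < 0.05, so reject H₀.
There is evidence that fertilizer application rate is associated with crop yield.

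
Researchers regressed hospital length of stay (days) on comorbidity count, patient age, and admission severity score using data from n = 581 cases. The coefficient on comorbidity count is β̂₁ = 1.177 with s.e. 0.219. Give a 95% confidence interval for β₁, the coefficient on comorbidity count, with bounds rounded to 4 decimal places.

(0.7469, 1.6071)

df = n − k − 1 = 581 − 3 − 1 = 577.
t* = t_{0.025, 577} = 1.964084.
Margin = t* × SE = 1.964084 × 0.219 = 0.430134.
CI: 1.177 ± 0.430134 → (0.7469, 1.6071).
With 95% confidence, each one-unit increase in comorbidity count is associated with a change of between 0.7469 and 1.6071 days in hospital length of stay, holding the other predictors fixed.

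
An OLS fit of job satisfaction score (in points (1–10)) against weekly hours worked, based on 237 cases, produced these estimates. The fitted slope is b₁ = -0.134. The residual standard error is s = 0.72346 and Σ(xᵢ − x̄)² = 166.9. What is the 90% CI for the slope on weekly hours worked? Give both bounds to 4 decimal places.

SE(b₁) = s/√Sₓₓ = 0.72346/√166.9 = 0.0559998.
df = n − 2 = 235.
t* = t_{0.05, 235} = 1.651364.
Margin = t* × SE = 1.651364 × 0.0559998 = 0.092476.
CI: -0.134 ± 0.092476 → (-0.2265, -0.0415).
With 90% confidence, each one-unit increase in weekly hours worked is associated with a change of between -0.2265 and -0.0415 points (1–10) in job satisfaction score.

(-0.2265, -0.0415)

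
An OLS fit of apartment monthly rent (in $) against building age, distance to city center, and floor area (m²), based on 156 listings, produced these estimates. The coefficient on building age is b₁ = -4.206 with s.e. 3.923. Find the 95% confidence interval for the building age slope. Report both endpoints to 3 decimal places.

df = n − k − 1 = 156 − 3 − 1 = 152.
t* = t_{0.025, 152} = 1.975694.
Margin = t* × SE = 1.975694 × 3.923 = 7.75065.
CI: -4.206 ± 7.75065 → (-11.957, 3.545).
With 95% confidence, each one-unit increase in building age is associated with a change of between -11.957 and 3.545 $ in apartment monthly rent, holding the other predictors fixed.

(-11.957, 3.545)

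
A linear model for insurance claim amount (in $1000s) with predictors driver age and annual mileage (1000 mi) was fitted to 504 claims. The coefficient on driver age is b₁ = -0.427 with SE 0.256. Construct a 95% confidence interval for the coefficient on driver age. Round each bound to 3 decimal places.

df = n − k − 1 = 504 − 2 − 1 = 501.
t* = t_{0.025, 501} = 1.96471.
Margin = t* × SE = 1.96471 × 0.256 = 0.50297.
CI: -0.427 ± 0.50297 → (-0.930, 0.076).
With 95% confidence, each one-unit increase in driver age is associated with a change of between -0.930 and 0.076 $1000s in insurance claim amount, holding the other predictors fixed.

(-0.930, 0.076)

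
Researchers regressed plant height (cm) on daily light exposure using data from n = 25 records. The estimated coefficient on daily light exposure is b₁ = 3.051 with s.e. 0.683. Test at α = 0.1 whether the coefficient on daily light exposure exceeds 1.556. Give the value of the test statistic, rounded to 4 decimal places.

H₀: β₁ = 1.556 vs H₁: β₁ > 1.556.
t = (b₁ − β₁⁰)/SE = (3.051 − 1.556) / 0.683 = 2.1889.
df = n − 2 = 25 − 2 = 23.
One-sided p ≈ 0.0195, which is < 0.1, so reject H₀.
There is evidence that the true slope on daily light exposure exceeds 1.556 cm per unit.

t = 2.1889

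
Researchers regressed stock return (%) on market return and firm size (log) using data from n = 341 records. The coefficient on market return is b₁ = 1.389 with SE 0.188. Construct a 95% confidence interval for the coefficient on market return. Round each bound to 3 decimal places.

(1.019, 1.759)

df = n − k − 1 = 341 − 2 − 1 = 338.
t* = t_{0.025, 338} = 1.967007.
Margin = t* × SE = 1.967007 × 0.188 = 0.36980.
CI: 1.389 ± 0.36980 → (1.019, 1.759).
With 95% confidence, each one-unit increase in market return is associated with a change of between 1.019 and 1.759 % in stock return, holding the other predictors fixed.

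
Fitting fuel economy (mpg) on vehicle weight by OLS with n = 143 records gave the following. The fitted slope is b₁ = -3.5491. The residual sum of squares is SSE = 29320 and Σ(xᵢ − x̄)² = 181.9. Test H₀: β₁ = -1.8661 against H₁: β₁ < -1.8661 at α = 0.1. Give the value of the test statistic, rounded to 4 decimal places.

MSE = SSE/(n − 2) = 29320/141 = 207.943.
SE(b₁) = √(MSE/Sₓₓ) = √(207.943/181.9) = 1.06919.
t = (-3.5491 − (-1.8661)) / 1.06919 = -1.5741.
df = n − 2 = 141.
One-sided p ≈ 0.0589, which is < 0.1, so reject H₀.
There is evidence that the true slope on vehicle weight is below -1.8661 mpg per unit.

t = -1.5741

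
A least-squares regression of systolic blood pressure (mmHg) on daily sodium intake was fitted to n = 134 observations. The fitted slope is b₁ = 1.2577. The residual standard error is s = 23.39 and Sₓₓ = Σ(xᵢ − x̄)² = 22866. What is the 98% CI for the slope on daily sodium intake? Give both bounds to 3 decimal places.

(0.893, 1.622)

SE(b₁) = s/√Sₓₓ = 23.39/√22866 = 0.15468.
df = n − 2 = 132.
t* = t_{0.01, 132} = 2.35493.
Margin = t* × SE = 2.35493 × 0.15468 = 0.36426.
CI: 1.2577 ± 0.36426 → (0.893, 1.622).
With 98% confidence, each one-unit increase in daily sodium intake is associated with a change of between 0.893 and 1.622 mmHg in systolic blood pressure.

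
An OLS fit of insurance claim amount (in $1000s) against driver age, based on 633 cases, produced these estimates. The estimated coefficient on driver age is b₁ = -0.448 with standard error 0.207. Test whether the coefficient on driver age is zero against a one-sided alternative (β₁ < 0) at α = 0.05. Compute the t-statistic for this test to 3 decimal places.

t = -2.164

H₀: β₁ = 0 vs H₁: β₁ < 0.
t = (b₁ − β₁⁰)/SE = -0.448 / 0.207 = -2.164.
df = n − 2 = 633 − 2 = 631.
One-sided p ≈ 0.0154, which is < 0.05, so reject H₀.
There is evidence that the true slope on driver age is negative.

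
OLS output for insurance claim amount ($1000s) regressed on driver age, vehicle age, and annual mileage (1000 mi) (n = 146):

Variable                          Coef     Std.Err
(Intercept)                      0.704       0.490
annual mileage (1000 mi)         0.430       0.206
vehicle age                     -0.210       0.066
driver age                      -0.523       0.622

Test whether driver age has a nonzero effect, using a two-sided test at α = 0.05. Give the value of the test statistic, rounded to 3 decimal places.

t = -0.841

Read off: b = -0.523, SE = 0.622 for driver age.
H₀: β₁ = 0 vs H₁: β₁ ≠ 0.
t = -0.523 / 0.622 = -0.841.
df = n − k − 1 = 146 − 3 − 1 = 142.
Two-sided p ≈ 0.4019, which is ≥ 0.05, so fail to reject H₀.
The data do not give significant evidence of an association between driver age and insurance claim amount, after adjusting for the other predictors.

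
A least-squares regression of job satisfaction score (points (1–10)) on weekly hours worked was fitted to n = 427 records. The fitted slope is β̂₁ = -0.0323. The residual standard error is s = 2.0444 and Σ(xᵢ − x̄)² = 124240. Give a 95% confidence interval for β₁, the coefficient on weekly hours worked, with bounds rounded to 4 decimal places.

(-0.0437, -0.0209)

SE(β̂₁) = s/√Sₓₓ = 2.0444/√124240 = 0.0058001.
df = n − 2 = 425.
t* = t_{0.025, 425} = 1.965561.
Margin = t* × SE = 1.965561 × 0.0058001 = 0.011400.
CI: -0.0323 ± 0.011400 → (-0.0437, -0.0209).
With 95% confidence, each one-unit increase in weekly hours worked is associated with a change of between -0.0437 and -0.0209 points (1–10) in job satisfaction score.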